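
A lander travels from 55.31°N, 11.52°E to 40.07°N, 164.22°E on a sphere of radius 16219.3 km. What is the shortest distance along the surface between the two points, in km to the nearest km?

Let φ₁ = 0.9653 rad, φ₂ = 0.6994 rad, and Δλ = 2.6651 rad.
cos c = sin φ₁ sin φ₂ + cos φ₁ cos φ₂ cos Δλ = (0.8222)(0.6437) + (0.5691)(0.7653)(-0.8886) = 0.14227,
so c = arccos(0.14227) = 1.42804 rad.
Distance = R·c = 16219.3 × 1.4280 ≈ 23162 km.

23162 km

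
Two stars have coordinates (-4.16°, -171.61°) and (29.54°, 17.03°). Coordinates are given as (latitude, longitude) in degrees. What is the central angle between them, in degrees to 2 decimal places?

153.33°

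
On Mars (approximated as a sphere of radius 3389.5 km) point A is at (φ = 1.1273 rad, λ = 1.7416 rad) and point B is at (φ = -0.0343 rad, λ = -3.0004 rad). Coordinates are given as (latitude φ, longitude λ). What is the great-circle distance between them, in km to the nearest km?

Let φ₁ = 1.1273 rad, φ₂ = -0.0343 rad, and Δλ = 1.5412 rad.
Haversine: a = sin²(Δφ/2) + cos φ₁ cos φ₂ sin²(Δλ/2) = 0.3011 + (0.4291)(0.9994)(0.4852) = 0.50914.
Central angle c = 2·arcsin(√a) = 1.58908 rad.
Distance = R·c = 3389.5 × 1.5891 ≈ 5386 km.

5386 km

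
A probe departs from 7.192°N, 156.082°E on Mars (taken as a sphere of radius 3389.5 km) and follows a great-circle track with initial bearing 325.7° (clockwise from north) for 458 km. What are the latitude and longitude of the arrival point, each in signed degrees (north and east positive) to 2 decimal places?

Angular distance δ = d/R = 458/3389.5 = 0.13512 rad; initial bearing θ = 5.6845 rad.
sin φ₂ = sin φ₁ cos δ + cos φ₁ sin δ cos θ = (0.1252)(0.9909) + (0.9921)(0.1347)(0.8261) = 0.2345, so φ₂ = 13.56°.
Δλ = atan2(sin θ sin δ cos φ₁, cos δ − sin φ₁ sin φ₂) = atan2(-0.0753, 0.9615) = -4.479°.
λ₂ = 156.082° − 4.479° = 151.60°.

13.56°, 151.60°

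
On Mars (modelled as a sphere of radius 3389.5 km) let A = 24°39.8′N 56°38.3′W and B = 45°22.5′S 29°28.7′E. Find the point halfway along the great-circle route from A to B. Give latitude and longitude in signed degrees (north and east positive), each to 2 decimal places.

Central angle δ = 1.8274 rad. Interpolating on the sphere with fraction f = 0.5:
P = [sin((1−f)δ)·A + sin(fδ)·B] / sin δ = 0.8185·A + 0.8185·B in Cartesian coordinates,
giving P = (0.9096, -0.3383, -0.2410), i.e. latitude -13.95°, longitude -20.40°.

-13.95°, -20.40°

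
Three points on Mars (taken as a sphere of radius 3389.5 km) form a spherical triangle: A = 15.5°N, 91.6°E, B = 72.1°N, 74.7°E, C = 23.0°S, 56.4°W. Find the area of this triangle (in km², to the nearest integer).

Side lengths (central angles): a = 2.1625, b = 2.5996, c = 1.0031 rad; semiperimeter s = 2.8826.
By l'Huilier's theorem, tan(E/4) = √[tan(s/2) tan((s−a)/2) tan((s−b)/2) tan((s−c)/2)], giving spherical excess E = 2.5759 rad.
Area = E·R² = 2.5759 × (3389.5)² ≈ 29593504 km².

29593504 km²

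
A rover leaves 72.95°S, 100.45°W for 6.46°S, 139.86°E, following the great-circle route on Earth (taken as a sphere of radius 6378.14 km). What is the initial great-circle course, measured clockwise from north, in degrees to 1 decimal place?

239.7°

Δλ = -119.690° = -2.0890 rad.
y = sin Δλ · cos φ₂ = (-0.8687)(0.9937) = -0.8632
x = cos φ₁ sin φ₂ − sin φ₁ cos φ₂ cos Δλ = (0.2932)(-0.1125) − (-0.9560)(0.9937)(-0.4953) = -0.5035
θ = atan2(y, x) = -120.26°; adding 360° gives 239.7°.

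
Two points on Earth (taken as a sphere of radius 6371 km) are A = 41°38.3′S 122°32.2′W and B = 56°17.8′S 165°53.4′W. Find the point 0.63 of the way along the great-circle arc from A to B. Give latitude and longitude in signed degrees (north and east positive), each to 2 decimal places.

-52.85°, -146.72°

Central angle δ = 0.5466 rad. Interpolating on the sphere with fraction f = 0.63:
P = [sin((1−f)δ)·A + sin(fδ)·B] / sin δ = 0.3864·A + 0.6495·B in Cartesian coordinates,
giving P = (-0.5049, -0.3313, -0.7971), i.e. latitude -52.85°, longitude -146.72°.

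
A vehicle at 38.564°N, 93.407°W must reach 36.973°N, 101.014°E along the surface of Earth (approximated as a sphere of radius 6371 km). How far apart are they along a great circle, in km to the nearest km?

With latitudes φ₁ = 38.564°, φ₂ = 36.973° and longitude difference Δλ = -165.579°:
cos c = sin φ₁ sin φ₂ + cos φ₁ cos φ₂ cos Δλ = (0.6234)(0.6014) + (0.7819)(0.7989)(-0.9685) = -0.23007,
so c = arccos(-0.23007) = 1.80295 rad.
Distance = R·c = 6371 × 1.8029 ≈ 11487 km.

11487 km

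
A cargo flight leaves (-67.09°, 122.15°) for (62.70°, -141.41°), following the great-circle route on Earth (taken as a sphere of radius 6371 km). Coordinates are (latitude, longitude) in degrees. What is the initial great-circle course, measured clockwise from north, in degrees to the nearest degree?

Δλ = 96.440° = 1.6832 rad.
y = sin Δλ · cos φ₂ = (0.9937)(0.4586) = 0.4558
x = cos φ₁ sin φ₂ − sin φ₁ cos φ₂ cos Δλ = (0.3893)(0.8886) − (-0.9211)(0.4586)(-0.1122) = 0.2985
θ = atan2(y, x) = 56.77°, so the bearing is 57°.

57°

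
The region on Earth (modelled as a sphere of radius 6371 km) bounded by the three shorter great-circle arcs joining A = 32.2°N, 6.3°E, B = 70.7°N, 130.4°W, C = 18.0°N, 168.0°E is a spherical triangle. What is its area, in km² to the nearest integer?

30191108 km²

Side lengths (central angles): a = 1.1139, b = 2.2136, c = 1.2667 rad; semiperimeter s = 2.2971.
By l'Huilier's theorem, tan(E/4) = √[tan(s/2) tan((s−a)/2) tan((s−b)/2) tan((s−c)/2)], giving spherical excess E = 0.7438 rad.
Area = E·R² = 0.7438 × (6371)² ≈ 30191108 km².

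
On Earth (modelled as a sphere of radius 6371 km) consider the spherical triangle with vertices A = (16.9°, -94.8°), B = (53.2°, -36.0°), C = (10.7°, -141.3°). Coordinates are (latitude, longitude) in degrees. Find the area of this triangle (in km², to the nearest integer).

Side lengths (central angles): a = 1.5774, b = 0.7938, c = 1.0126 rad; semiperimeter s = 1.6919.
By l'Huilier's theorem, tan(E/4) = √[tan(s/2) tan((s−a)/2) tan((s−b)/2) tan((s−c)/2)], giving spherical excess E = 0.4183 rad.
Area = E·R² = 0.4183 × (6371)² ≈ 16977606 km².

16977606 km²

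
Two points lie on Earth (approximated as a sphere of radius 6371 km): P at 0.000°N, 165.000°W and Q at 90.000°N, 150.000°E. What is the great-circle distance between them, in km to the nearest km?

10008 km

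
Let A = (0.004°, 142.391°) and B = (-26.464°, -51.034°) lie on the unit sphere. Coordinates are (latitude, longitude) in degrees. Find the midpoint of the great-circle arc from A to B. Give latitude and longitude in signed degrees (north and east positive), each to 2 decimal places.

The central angle between A and B is δ = 2.6276 rad.
With f = 0.5, the slerp weights are sin((1−f)δ)/sin δ = 1.9671 and sin(fδ)/sin δ = 1.9671.
Weighted sum of the unit vectors: (1.9671)·(-0.7922,0.6103,0.0001) + (1.9671)·(0.5630,-0.6960,-0.4456) = (-0.4509, -0.1687, -0.8765).
Converting back: φ = atan2(z, √(x²+y²)) = -61.22°, λ = atan2(y, x) = -159.48°.

-61.22°, -159.48°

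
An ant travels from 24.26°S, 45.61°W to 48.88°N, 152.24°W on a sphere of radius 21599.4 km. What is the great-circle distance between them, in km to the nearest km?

In radians: φ₁ = -0.4234, φ₂ = 0.8531, Δλ = -106.630° = -1.8610 rad.
Haversine: a = sin²(Δφ/2) + cos φ₁ cos φ₂ sin²(Δλ/2) = 0.3550 + (0.9117)(0.6576)(0.6431) = 0.74056.
Central angle c = 2·arcsin(√a) = 2.07272 rad.
Distance = R·c = 21599.4 × 2.0727 ≈ 44770 km.

44770 km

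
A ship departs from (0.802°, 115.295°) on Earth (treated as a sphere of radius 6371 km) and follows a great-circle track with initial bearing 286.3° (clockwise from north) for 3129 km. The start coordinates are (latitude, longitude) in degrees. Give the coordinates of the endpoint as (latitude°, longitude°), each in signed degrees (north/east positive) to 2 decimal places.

Angular distance δ = d/R = 3129/6371 = 0.49113 rad; initial bearing θ = 4.9969 rad.
sin φ₂ = sin φ₁ cos δ + cos φ₁ sin δ cos θ = (0.0140)(0.8818) + (0.9999)(0.4716)(0.2807) = 0.1447, so φ₂ = 8.32°.
Δλ = atan2(sin θ sin δ cos φ₁, cos δ − sin φ₁ sin φ₂) = atan2(-0.4526, 0.8798) = -27.225°.
λ₂ = 115.295° − 27.225° = 88.07°.

8.32°, 88.07°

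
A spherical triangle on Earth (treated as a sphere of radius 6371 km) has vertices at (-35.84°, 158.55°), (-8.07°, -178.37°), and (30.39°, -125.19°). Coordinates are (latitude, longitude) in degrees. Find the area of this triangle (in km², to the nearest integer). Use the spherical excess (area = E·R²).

5544396 km²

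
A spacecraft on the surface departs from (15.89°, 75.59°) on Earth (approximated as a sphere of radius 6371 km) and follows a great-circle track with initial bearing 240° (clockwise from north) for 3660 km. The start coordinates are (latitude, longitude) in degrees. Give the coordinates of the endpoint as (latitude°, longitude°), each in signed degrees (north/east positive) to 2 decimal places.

-1.80°, 47.50°

Angular distance δ = d/R = 3660/6371 = 0.57448 rad; initial bearing θ = 4.1888 rad.
sin φ₂ = sin φ₁ cos δ + cos φ₁ sin δ cos θ = (0.2738)(0.8395) + (0.9618)(0.5434)(-0.5000) = -0.0315, so φ₂ = -1.80°.
Δλ = atan2(sin θ sin δ cos φ₁, cos δ − sin φ₁ sin φ₂) = atan2(-0.4526, 0.8481) = -28.088°.
λ₂ = 75.590° − 28.088° = 47.50°.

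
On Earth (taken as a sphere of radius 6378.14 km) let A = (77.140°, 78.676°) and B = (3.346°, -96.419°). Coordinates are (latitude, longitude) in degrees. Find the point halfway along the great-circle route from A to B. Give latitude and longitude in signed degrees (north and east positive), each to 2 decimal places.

Central angle δ = 1.7360 rad. Interpolating on the sphere with fraction f = 0.5:
P = [sin((1−f)δ)·A + sin(fδ)·B] / sin δ = 0.7736·A + 0.7736·B in Cartesian coordinates,
giving P = (-0.0525, -0.5986, 0.7993), i.e. latitude 53.07°, longitude -95.02°.

53.07°, -95.02°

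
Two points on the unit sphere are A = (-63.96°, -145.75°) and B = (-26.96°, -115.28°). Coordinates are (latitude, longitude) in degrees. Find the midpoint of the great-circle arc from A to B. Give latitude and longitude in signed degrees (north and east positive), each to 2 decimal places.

-46.36°, -125.22°

Central angle δ = 0.7309 rad. Interpolating on the sphere with fraction f = 0.5:
P = [sin((1−f)δ)·A + sin(fδ)·B] / sin δ = 0.5353·A + 0.5353·B in Cartesian coordinates,
giving P = (-0.3980, -0.5637, -0.7237), i.e. latitude -46.36°, longitude -125.22°.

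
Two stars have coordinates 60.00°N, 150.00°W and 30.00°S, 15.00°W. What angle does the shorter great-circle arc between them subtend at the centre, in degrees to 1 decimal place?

In radians: φ₁ = 1.0472, φ₂ = -0.5236, Δλ = 135.000° = 2.3562 rad.
Haversine: a = sin²(Δφ/2) + cos φ₁ cos φ₂ sin²(Δλ/2) = 0.5000 + (0.5000)(0.8660)(0.8536) = 0.86960.
Central angle c = 2·arcsin(√a) = 2.40268 rad.
So the angular separation is 137.7°.

137.7°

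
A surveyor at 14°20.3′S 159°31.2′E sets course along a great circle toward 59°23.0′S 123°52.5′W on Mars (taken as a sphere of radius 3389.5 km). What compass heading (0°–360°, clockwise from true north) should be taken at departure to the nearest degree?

148°

Δλ = 76.605° = 1.3370 rad.
y = sin Δλ · cos φ₂ = (0.9728)(0.5093) = 0.4954
x = cos φ₁ sin φ₂ − sin φ₁ cos φ₂ cos Δλ = (0.9689)(-0.8606) − (-0.2476)(0.5093)(0.2317) = -0.8046
θ = atan2(y, x) = 148.38°, so the bearing is 148°.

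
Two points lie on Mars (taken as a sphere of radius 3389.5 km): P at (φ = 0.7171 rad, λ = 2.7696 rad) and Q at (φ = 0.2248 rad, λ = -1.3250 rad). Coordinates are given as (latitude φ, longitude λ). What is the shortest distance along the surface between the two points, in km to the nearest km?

In radians: φ₁ = 0.7171, φ₂ = 0.2248, Δλ = 125.397° = 2.1886 rad.
cos c = sin φ₁ sin φ₂ + cos φ₁ cos φ₂ cos Δλ = (0.6572)(0.2229) + (0.7537)(0.9748)(-0.5792) = -0.27909,
so c = arccos(-0.27909) = 1.85365 rad.
Distance = R·c = 3389.5 × 1.8536 ≈ 6283 km.

6283 km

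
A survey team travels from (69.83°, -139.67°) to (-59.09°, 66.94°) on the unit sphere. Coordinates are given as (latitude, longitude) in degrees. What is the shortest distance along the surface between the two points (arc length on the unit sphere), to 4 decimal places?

With latitudes φ₁ = 69.830°, φ₂ = -59.090° and longitude difference Δλ = -153.390°:
Haversine: a = sin²(Δφ/2) + cos φ₁ cos φ₂ sin²(Δλ/2) = 0.8141 + (0.3448)(0.5137)(0.9470) = 0.98186.
Central angle c = 2·arcsin(√a) = 2.87141 rad.
On the unit sphere the arc length equals the central angle: 2.8714.

2.8714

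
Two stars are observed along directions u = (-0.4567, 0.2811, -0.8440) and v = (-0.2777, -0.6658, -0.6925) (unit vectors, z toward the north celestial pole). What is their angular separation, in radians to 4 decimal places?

1.0191 rad

u·v = 0.5241; |u| = 1.0000, |v| = 1.0000.
cos θ = (u·v)/(|u||v|) = 0.5242, so θ = 1.0191 rad.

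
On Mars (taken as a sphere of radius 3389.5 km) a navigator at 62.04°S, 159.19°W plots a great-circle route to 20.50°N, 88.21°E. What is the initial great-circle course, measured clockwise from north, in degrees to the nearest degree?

260°

Δλ = -112.600° = -1.9652 rad.
y = sin Δλ · cos φ₂ = (-0.9232)(0.9367) = -0.8647
x = cos φ₁ sin φ₂ − sin φ₁ cos φ₂ cos Δλ = (0.4689)(0.3502) − (-0.8833)(0.9367)(-0.3843) = -0.1537
θ = atan2(y, x) = -100.08°; adding 360° gives 260°.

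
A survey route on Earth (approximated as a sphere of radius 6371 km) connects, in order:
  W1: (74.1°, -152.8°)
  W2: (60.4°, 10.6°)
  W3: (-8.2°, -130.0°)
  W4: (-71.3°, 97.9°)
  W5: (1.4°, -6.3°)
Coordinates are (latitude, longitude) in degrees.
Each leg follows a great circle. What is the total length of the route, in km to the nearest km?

Leg W1→W2: central angle 0.7862 rad, distance 5008.8 km.
Leg W2→W3: central angle 2.0965 rad, distance 13356.6 km.
Leg W3→W4: central angle 1.6485 rad, distance 10502.8 km.
Leg W4→W5: central angle 1.6727 rad, distance 10657.0 km.
Total: 5008.8 + 13356.6 + 10502.8 + 10657.0 ≈ 39525 km.

39525 km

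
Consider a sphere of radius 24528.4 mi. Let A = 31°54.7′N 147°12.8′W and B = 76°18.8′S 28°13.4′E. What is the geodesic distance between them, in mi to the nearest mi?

With latitudes φ₁ = 31.912°, φ₂ = -76.313° and longitude difference Δλ = 175.437°:
cos c = sin φ₁ sin φ₂ + cos φ₁ cos φ₂ cos Δλ = (0.5286)(-0.9716) + (0.8489)(0.2366)(-0.9968) = -0.71382,
so c = arccos(-0.71382) = 2.36573 rad.
Distance = R·c = 24528.4 × 2.3657 ≈ 58028 mi.

58028 mi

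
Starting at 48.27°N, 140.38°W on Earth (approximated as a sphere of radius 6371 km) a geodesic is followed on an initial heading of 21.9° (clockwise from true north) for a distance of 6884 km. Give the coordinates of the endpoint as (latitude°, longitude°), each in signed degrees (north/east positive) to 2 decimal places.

Angular distance δ = d/R = 6884/6371 = 1.08052 rad; initial bearing θ = 0.3822 rad.
sin φ₂ = sin φ₁ cos δ + cos φ₁ sin δ cos θ = (0.7463)(0.4709) + (0.6656)(0.8822)(0.9278) = 0.8962, so φ₂ = 63.67°.
Δλ = atan2(sin θ sin δ cos φ₁, cos δ − sin φ₁ sin φ₂) = atan2(0.2190, -0.1980) = 132.112°.
λ₂ = -140.380° + 132.112° = -8.27°.

63.67°, -8.27°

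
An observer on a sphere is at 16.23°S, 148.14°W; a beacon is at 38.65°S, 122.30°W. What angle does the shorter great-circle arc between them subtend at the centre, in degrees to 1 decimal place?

31.8°

Let φ₁ = -0.2833 rad, φ₂ = -0.6746 rad, and Δλ = 0.4510 rad.
Haversine: a = sin²(Δφ/2) + cos φ₁ cos φ₂ sin²(Δλ/2) = 0.0378 + (0.9601)(0.7810)(0.0500) = 0.07528.
Central angle c = 2·arcsin(√a) = 0.55588 rad.
So the angular separation is 31.8°.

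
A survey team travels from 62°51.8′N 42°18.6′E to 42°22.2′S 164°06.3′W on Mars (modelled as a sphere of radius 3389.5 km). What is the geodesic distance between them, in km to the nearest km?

Let φ₁ = 1.0972 rad, φ₂ = -0.7395 rad, and Δλ = 2.6806 rad.
cos c = sin φ₁ sin φ₂ + cos φ₁ cos φ₂ cos Δλ = (0.8899)(-0.6739) + (0.4561)(0.7388)(-0.8956) = -0.90153,
so c = arccos(-0.90153) = 2.69409 rad.
Distance = R·c = 3389.5 × 2.6941 ≈ 9132 km.

9132 km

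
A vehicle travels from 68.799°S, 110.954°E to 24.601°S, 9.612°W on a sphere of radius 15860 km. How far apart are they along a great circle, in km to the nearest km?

In radians: φ₁ = -1.2008, φ₂ = -0.4294, Δλ = -120.566° = -2.1043 rad.
cos c = sin φ₁ sin φ₂ + cos φ₁ cos φ₂ cos Δλ = (-0.9323)(-0.4163) + (0.3616)(0.9092)(-0.5085) = 0.22091,
so c = arccos(0.22091) = 1.34805 rad.
Distance = R·c = 15860 × 1.3481 ≈ 21380 km.

21380 km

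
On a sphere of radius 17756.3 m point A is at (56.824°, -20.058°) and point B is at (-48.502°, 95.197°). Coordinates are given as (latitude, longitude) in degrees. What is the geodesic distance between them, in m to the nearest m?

In radians: φ₁ = 0.9918, φ₂ = -0.8465, Δλ = 115.255° = 2.0116 rad.
cos c = sin φ₁ sin φ₂ + cos φ₁ cos φ₂ cos Δλ = (0.8370)(-0.7490) + (0.5472)(0.6626)(-0.4266) = -0.78158,
so c = arccos(-0.78158) = 2.46800 rad.
Distance = R·c = 17756.3 × 2.4680 ≈ 43823 m.

43823 m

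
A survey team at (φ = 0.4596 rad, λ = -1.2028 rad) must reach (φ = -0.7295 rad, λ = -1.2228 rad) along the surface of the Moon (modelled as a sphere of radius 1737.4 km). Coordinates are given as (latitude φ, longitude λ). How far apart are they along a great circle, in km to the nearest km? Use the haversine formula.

2066 km

With latitudes φ₁ = 26.333°, φ₂ = -41.797° and longitude difference Δλ = -1.146°:
Haversine: a = sin²(Δφ/2) + cos φ₁ cos φ₂ sin²(Δλ/2) = 0.3138 + (0.8962)(0.7455)(0.0001) = 0.31382.
Central angle c = 2·arcsin(√a) = 1.18924 rad.
Distance = R·c = 1737.4 × 1.1892 ≈ 2066 km.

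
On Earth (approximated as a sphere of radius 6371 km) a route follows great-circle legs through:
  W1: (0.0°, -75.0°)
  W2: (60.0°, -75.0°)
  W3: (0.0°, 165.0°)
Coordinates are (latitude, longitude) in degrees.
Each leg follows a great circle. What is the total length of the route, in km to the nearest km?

Leg W1→W2: central angle 1.0472 rad, distance 6671.7 km.
Leg W2→W3: central angle 1.8235 rad, distance 11617.4 km.
Total: 6671.7 + 11617.4 ≈ 18289 km.

18289 km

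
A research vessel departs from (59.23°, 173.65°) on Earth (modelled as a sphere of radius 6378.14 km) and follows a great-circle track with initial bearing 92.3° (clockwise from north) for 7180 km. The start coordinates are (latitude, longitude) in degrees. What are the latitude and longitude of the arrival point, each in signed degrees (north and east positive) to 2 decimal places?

20.57°, -111.93°

Angular distance δ = d/R = 7180/6378.14 = 1.12572 rad; initial bearing θ = 1.6109 rad.
sin φ₂ = sin φ₁ cos δ + cos φ₁ sin δ cos θ = (0.8592)(0.4305) + (0.5116)(0.9026)(-0.0401) = 0.3514, so φ₂ = 20.57°.
Δλ = atan2(sin θ sin δ cos φ₁, cos δ − sin φ₁ sin φ₂) = atan2(0.4614, 0.1286) = 74.425°.
λ₂ = 173.650° + 74.425° = 248.07° → -111.93° after wrapping to (−180°, 180°].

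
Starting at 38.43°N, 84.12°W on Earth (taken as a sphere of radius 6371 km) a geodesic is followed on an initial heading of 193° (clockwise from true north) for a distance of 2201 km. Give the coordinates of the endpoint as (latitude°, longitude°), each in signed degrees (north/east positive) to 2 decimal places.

19.05°, -88.74°

Angular distance δ = d/R = 2201/6371 = 0.34547 rad; initial bearing θ = 3.3685 rad.
sin φ₂ = sin φ₁ cos δ + cos φ₁ sin δ cos θ = (0.6216)(0.9409) + (0.7834)(0.3386)(-0.9744) = 0.3264, so φ₂ = 19.05°.
Δλ = atan2(sin θ sin δ cos φ₁, cos δ − sin φ₁ sin φ₂) = atan2(-0.0597, 0.7381) = -4.622°.
λ₂ = -84.120° − 4.622° = -88.74°.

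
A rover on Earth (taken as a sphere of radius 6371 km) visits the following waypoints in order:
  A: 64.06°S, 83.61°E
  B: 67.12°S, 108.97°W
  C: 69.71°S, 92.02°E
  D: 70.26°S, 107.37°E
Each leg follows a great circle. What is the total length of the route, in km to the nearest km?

Leg A→B: central angle 0.8466 rad, distance 5393.9 km.
Leg B→C: central angle 0.7403 rad, distance 4716.4 km.
Leg C→D: central angle 0.0919 rad, distance 585.8 km.
Total: 5393.9 + 4716.4 + 585.8 ≈ 10696 km.

10696 km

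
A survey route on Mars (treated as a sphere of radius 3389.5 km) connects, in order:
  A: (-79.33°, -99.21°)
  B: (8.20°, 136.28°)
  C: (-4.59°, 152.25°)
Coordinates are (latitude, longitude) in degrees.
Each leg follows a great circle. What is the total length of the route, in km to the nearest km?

Leg A→B: central angle 1.8173 rad, distance 6159.6 km.
Leg B→C: central angle 0.3565 rad, distance 1208.5 km.
Total: 6159.6 + 1208.5 ≈ 7368 km.

7368 km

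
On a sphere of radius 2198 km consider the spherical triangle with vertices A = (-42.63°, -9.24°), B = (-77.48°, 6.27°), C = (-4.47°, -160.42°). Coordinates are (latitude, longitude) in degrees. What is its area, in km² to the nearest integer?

Side lengths (central angles): a = 1.7054, b = 2.2017, c = 0.6183 rad; semiperimeter s = 2.2627.
By l'Huilier's theorem, tan(E/4) = √[tan(s/2) tan((s−a)/2) tan((s−b)/2) tan((s−c)/2)], giving spherical excess E = 0.5620 rad.
Area = E·R² = 0.5620 × (2198)² ≈ 2714991 km².

2714991 km²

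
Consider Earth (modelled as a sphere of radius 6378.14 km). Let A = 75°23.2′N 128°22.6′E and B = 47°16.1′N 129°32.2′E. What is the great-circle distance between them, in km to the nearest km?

With latitudes φ₁ = 75.387°, φ₂ = 47.268° and longitude difference Δλ = 1.160°:
Haversine: a = sin²(Δφ/2) + cos φ₁ cos φ₂ sin²(Δλ/2) = 0.0590 + (0.2523)(0.6786)(0.0001) = 0.05903.
Central angle c = 2·arcsin(√a) = 0.49083 rad.
Distance = R·c = 6378.14 × 0.4908 ≈ 3131 km.

3131 km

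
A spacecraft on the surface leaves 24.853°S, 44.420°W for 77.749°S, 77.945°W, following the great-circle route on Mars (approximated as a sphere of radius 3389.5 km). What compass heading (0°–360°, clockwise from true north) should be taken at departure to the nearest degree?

Δλ = -33.525° = -0.5851 rad.
y = sin Δλ · cos φ₂ = (-0.5523)(0.2122) = -0.1172
x = cos φ₁ sin φ₂ − sin φ₁ cos φ₂ cos Δλ = (0.9074)(-0.9772) − (-0.4203)(0.2122)(0.8336) = -0.8124
θ = atan2(y, x) = -171.79°; adding 360° gives 188°.

188°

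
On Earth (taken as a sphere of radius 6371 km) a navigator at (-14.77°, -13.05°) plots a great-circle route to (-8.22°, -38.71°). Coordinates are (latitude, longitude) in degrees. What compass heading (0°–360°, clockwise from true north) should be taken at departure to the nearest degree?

Δλ = -25.660° = -0.4479 rad.
y = sin Δλ · cos φ₂ = (-0.4330)(0.9897) = -0.4286
x = cos φ₁ sin φ₂ − sin φ₁ cos φ₂ cos Δλ = (0.9670)(-0.1430) − (-0.2549)(0.9897)(0.9014) = 0.0892
θ = atan2(y, x) = -78.24°; adding 360° gives 282°.

282°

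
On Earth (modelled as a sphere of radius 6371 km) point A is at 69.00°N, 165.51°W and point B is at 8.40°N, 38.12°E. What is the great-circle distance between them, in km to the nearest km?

11215 km

Let φ₁ = 1.2043 rad, φ₂ = 0.1466 rad, and Δλ = -2.7292 rad.
Haversine: a = sin²(Δφ/2) + cos φ₁ cos φ₂ sin²(Δλ/2) = 0.2545 + (0.3584)(0.9893)(0.9581) = 0.59421.
Central angle c = 2·arcsin(√a) = 1.76035 rad.
Distance = R·c = 6371 × 1.7603 ≈ 11215 km.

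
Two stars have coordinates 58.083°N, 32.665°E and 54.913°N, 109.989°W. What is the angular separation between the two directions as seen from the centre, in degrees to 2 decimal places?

Let φ₁ = 1.0137 rad, φ₂ = 0.9584 rad, and Δλ = -2.4898 rad.
Haversine: a = sin²(Δφ/2) + cos φ₁ cos φ₂ sin²(Δλ/2) = 0.0008 + (0.5287)(0.5748)(0.8975) = 0.27351.
Central angle c = 2·arcsin(√a) = 1.10070 rad.
So the angular separation is 63.07°.

63.07°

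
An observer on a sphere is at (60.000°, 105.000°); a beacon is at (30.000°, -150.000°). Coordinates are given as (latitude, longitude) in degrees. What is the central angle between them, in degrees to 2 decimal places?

In radians: φ₁ = 1.0472, φ₂ = 0.5236, Δλ = 105.000° = 1.8326 rad.
Haversine: a = sin²(Δφ/2) + cos φ₁ cos φ₂ sin²(Δλ/2) = 0.0670 + (0.5000)(0.8660)(0.6294) = 0.33953.
Central angle c = 2·arcsin(√a) = 1.24407 rad.
So the angular separation is 71.28°.

71.28°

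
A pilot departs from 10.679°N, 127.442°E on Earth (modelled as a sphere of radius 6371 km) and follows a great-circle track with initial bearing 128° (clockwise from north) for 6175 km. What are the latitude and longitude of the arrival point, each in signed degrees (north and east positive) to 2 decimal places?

-23.20°, 172.42°

Angular distance δ = d/R = 6175/6371 = 0.96924 rad; initial bearing θ = 2.2340 rad.
sin φ₂ = sin φ₁ cos δ + cos φ₁ sin δ cos θ = (0.1853)(0.5659) + (0.9827)(0.8245)(-0.6157) = -0.3939, so φ₂ = -23.20°.
Δλ = atan2(sin θ sin δ cos φ₁, cos δ − sin φ₁ sin φ₂) = atan2(0.6384, 0.6389) = 44.978°.
λ₂ = 127.442° + 44.978° = 172.42°.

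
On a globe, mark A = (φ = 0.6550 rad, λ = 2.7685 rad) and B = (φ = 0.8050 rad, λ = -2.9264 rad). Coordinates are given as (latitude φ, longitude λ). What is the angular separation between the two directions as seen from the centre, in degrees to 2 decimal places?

26.32°

Let φ₁ = 0.6550 rad, φ₂ = 0.8050 rad, and Δλ = 0.5883 rad.
Haversine: a = sin²(Δφ/2) + cos φ₁ cos φ₂ sin²(Δλ/2) = 0.0056 + (0.7930)(0.6931)(0.0841) = 0.05182.
Central angle c = 2·arcsin(√a) = 0.45929 rad.
So the angular separation is 26.32°.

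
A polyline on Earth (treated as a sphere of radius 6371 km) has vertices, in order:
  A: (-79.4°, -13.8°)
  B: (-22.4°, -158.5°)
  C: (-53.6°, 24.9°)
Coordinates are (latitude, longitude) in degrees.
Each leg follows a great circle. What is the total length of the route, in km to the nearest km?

Leg A→B: central angle 1.3328 rad, distance 8491.2 km.
Leg B→C: central angle 1.8141 rad, distance 11557.9 km.
Total: 8491.2 + 11557.9 ≈ 20049 km.

20049 km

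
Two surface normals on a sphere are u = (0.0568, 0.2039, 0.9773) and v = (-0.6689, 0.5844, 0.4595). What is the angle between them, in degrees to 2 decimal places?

u·v = 0.5302; |u| = 1.0000, |v| = 1.0000.
cos θ = (u·v)/(|u||v|) = 0.5302, so θ = 57.98°.

57.98°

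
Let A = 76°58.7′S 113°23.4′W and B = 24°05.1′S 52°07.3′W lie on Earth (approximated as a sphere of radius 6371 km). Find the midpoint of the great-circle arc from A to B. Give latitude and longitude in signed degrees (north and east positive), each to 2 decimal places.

-53.04°, -63.07°

Central angle δ = 1.0513 rad. Interpolating on the sphere with fraction f = 0.5:
P = [sin((1−f)δ)·A + sin(fδ)·B] / sin δ = 0.5780·A + 0.5780·B in Cartesian coordinates,
giving P = (0.2723, -0.5361, -0.7991), i.e. latitude -53.04°, longitude -63.07°.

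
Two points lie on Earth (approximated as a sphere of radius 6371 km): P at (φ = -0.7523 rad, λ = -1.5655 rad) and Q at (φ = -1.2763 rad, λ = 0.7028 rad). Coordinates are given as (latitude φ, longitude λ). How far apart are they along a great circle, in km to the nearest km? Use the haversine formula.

With latitudes φ₁ = -43.104°, φ₂ = -73.127° and longitude difference Δλ = 129.964°:
Haversine: a = sin²(Δφ/2) + cos φ₁ cos φ₂ sin²(Δλ/2) = 0.0671 + (0.7301)(0.2903)(0.8212) = 0.24111.
Central angle c = 2·arcsin(√a) = 1.02654 rad.
Distance = R·c = 6371 × 1.0265 ≈ 6540 km.

6540 km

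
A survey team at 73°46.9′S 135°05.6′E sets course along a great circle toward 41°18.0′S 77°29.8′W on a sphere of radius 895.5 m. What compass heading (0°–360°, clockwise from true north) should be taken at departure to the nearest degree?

Δλ = 147.410° = 2.5728 rad.
y = sin Δλ · cos φ₂ = (0.5386)(0.7513) = 0.4046
x = cos φ₁ sin φ₂ − sin φ₁ cos φ₂ cos Δλ = (0.2793)(-0.6600) − (-0.9602)(0.7513)(-0.8425) = -0.7921
θ = atan2(y, x) = 152.94°, so the bearing is 153°.

153°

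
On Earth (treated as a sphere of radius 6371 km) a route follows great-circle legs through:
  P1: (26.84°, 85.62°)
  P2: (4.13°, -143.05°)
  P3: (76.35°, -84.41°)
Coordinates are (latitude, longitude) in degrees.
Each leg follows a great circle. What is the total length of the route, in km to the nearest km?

22531 km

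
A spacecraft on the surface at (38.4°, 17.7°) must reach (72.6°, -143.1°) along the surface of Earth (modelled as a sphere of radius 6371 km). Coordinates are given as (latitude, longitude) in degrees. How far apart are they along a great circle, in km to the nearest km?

Let φ₁ = 0.6702 rad, φ₂ = 1.2671 rad, and Δλ = -2.8065 rad.
cos c = sin φ₁ sin φ₂ + cos φ₁ cos φ₂ cos Δλ = (0.6211)(0.9542) + (0.7837)(0.2990)(-0.9444) = 0.37140,
so c = arccos(0.37140) = 1.19028 rad.
Distance = R·c = 6371 × 1.1903 ≈ 7583 km.

7583 km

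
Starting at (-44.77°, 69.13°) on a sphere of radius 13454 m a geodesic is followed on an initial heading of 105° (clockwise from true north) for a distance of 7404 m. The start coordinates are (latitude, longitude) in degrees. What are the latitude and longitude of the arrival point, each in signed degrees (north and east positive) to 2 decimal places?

-44.14°, 113.87°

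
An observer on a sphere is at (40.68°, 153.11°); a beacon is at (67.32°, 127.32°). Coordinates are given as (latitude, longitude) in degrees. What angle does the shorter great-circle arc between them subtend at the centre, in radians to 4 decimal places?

With latitudes φ₁ = 40.680°, φ₂ = 67.320° and longitude difference Δλ = -25.790°:
Haversine: a = sin²(Δφ/2) + cos φ₁ cos φ₂ sin²(Δλ/2) = 0.0531 + (0.7584)(0.3856)(0.0498) = 0.06764.
Central angle c = 2·arcsin(√a) = 0.52621 rad.
So the angular separation is 0.5262 rad.

0.5262 rad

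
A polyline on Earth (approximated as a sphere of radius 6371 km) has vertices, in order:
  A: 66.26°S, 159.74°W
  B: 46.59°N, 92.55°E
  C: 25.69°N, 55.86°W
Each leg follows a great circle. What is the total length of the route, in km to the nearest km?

26775 km

Leg A→B: central angle 2.4176 rad, distance 15402.3 km.
Leg B→C: central angle 1.7850 rad, distance 11372.4 km.
Total: 15402.3 + 11372.4 ≈ 26775 km.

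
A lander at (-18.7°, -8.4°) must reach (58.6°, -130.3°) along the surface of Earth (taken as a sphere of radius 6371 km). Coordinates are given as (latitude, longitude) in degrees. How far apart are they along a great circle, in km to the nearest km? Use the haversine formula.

With latitudes φ₁ = -18.700°, φ₂ = 58.600° and longitude difference Δλ = -121.900°:
Haversine: a = sin²(Δφ/2) + cos φ₁ cos φ₂ sin²(Δλ/2) = 0.3901 + (0.9472)(0.5210)(0.7642) = 0.76722.
Central angle c = 2·arcsin(√a) = 2.13465 rad.
Distance = R·c = 6371 × 2.1346 ≈ 13600 km.

13600 km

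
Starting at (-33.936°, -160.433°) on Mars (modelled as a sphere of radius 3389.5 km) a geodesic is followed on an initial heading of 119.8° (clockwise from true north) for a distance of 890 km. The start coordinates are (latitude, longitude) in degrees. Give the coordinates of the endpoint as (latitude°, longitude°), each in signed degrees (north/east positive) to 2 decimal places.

-40.25°, -143.27°

Angular distance δ = d/R = 890/3389.5 = 0.26258 rad; initial bearing θ = 2.0909 rad.
sin φ₂ = sin φ₁ cos δ + cos φ₁ sin δ cos θ = (-0.5583)(0.9657) + (0.8297)(0.2596)(-0.4970) = -0.6462, so φ₂ = -40.25°.
Δλ = atan2(sin θ sin δ cos φ₁, cos δ − sin φ₁ sin φ₂) = atan2(0.1869, 0.6050) = 17.165°.
λ₂ = -160.433° + 17.165° = -143.27°.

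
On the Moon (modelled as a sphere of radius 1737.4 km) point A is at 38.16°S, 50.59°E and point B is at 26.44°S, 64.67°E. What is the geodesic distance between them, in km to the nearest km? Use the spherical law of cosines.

Let φ₁ = -0.6660 rad, φ₂ = -0.4615 rad, and Δλ = 0.2457 rad.
cos c = sin φ₁ sin φ₂ + cos φ₁ cos φ₂ cos Δλ = (-0.6179)(-0.4453) + (0.7863)(0.8954)(0.9700) = 0.95800,
so c = arccos(0.95800) = 0.29085 rad.
Distance = R·c = 1737.4 × 0.2909 ≈ 505 km.

505 km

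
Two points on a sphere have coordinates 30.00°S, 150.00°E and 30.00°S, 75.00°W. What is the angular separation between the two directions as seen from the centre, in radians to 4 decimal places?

1.8549 rad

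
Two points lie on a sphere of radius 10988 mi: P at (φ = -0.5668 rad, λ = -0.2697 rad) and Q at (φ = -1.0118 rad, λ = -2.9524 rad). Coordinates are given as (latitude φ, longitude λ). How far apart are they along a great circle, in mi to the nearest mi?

16665 mi

With latitudes φ₁ = -32.475°, φ₂ = -57.972° and longitude difference Δλ = -153.707°:
cos c = sin φ₁ sin φ₂ + cos φ₁ cos φ₂ cos Δλ = (-0.5369)(-0.8478) + (0.8436)(0.5303)(-0.8965) = 0.05409,
so c = arccos(0.05409) = 1.51668 rad.
Distance = R·c = 10988 × 1.5167 ≈ 16665 mi.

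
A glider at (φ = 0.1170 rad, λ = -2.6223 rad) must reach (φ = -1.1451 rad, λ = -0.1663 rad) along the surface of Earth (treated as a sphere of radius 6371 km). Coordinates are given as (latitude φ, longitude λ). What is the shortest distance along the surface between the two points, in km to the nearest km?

In radians: φ₁ = 0.1170, φ₂ = -1.1451, Δλ = 140.718° = 2.4560 rad.
cos c = sin φ₁ sin φ₂ + cos φ₁ cos φ₂ cos Δλ = (0.1167)(-0.9108) + (0.9932)(0.4130)(-0.7740) = -0.42378,
so c = arccos(-0.42378) = 2.00841 rad.
Distance = R·c = 6371 × 2.0084 ≈ 12796 km.

12796 km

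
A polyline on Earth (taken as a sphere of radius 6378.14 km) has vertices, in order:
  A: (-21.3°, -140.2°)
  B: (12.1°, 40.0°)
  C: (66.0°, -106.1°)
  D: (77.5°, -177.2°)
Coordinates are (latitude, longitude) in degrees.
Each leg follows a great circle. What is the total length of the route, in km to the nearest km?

Leg A→B: central angle 2.9810 rad, distance 19013.2 km.
Leg B→C: central angle 1.7098 rad, distance 10905.6 km.
Leg C→D: central angle 0.4017 rad, distance 2562.0 km.
Total: 19013.2 + 10905.6 + 2562.0 ≈ 32481 km.

32481 km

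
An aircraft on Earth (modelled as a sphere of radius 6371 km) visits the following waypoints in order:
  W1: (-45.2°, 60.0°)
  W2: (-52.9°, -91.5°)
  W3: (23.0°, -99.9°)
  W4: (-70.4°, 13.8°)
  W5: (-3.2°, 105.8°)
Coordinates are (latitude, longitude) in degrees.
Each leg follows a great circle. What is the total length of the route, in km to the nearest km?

Leg W1→W2: central angle 1.3772 rad, distance 8774.0 km.
Leg W2→W3: central angle 1.3308 rad, distance 8478.8 km.
Leg W3→W4: central angle 2.0854 rad, distance 13286.2 km.
Leg W4→W5: central angle 1.5299 rad, distance 9746.9 km.
Total: 8774.0 + 8478.8 + 13286.2 + 9746.9 ≈ 40286 km.

40286 km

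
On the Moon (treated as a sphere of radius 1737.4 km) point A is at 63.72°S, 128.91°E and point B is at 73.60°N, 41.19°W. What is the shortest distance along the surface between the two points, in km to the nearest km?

5140 km

In radians: φ₁ = -1.1121, φ₂ = 1.2846, Δλ = -170.100° = -2.9688 rad.
cos c = sin φ₁ sin φ₂ + cos φ₁ cos φ₂ cos Δλ = (-0.8966)(0.9593) + (0.4428)(0.2823)(-0.9851) = -0.98331,
so c = arccos(-0.98331) = 2.95862 rad.
Distance = R·c = 1737.4 × 2.9586 ≈ 5140 km.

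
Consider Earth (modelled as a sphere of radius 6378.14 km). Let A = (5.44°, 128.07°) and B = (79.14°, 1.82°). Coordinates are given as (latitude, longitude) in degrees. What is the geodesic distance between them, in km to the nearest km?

10132 km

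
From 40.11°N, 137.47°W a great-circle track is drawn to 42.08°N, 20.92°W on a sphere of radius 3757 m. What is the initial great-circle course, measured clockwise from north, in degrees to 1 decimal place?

42.4°

With φ₁ = 0.7001, φ₂ = 0.7344, Δλ = 2.0342 rad, the forward-azimuth formula gives
θ = atan2( sin Δλ cos φ₂ , cos φ₁ sin φ₂ − sin φ₁ cos φ₂ cos Δλ ) = atan2(0.6639, 0.7263) = 42.43°.
So the initial bearing is 42.4°.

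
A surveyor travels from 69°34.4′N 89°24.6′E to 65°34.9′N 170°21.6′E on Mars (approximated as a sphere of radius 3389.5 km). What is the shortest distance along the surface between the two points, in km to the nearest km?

1706 km

In radians: φ₁ = 1.2143, φ₂ = 1.1446, Δλ = 80.950° = 1.4128 rad.
cos c = sin φ₁ sin φ₂ + cos φ₁ cos φ₂ cos Δλ = (0.9371)(0.9106) + (0.3490)(0.4134)(0.1573) = 0.87599,
so c = arccos(0.87599) = 0.50331 rad.
Distance = R·c = 3389.5 × 0.5033 ≈ 1706 km.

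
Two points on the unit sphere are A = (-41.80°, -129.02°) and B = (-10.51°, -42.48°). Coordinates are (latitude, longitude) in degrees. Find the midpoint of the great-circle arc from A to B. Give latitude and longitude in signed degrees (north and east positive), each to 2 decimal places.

The central angle between A and B is δ = 1.4042 rad.
With f = 0.5, the slerp weights are sin((1−f)δ)/sin δ = 0.6549 and sin(fδ)/sin δ = 0.6549.
Weighted sum of the unit vectors: (0.6549)·(-0.4693,-0.5792,-0.6665) + (0.6549)·(0.7251,-0.6640,-0.1824) = (0.1675, -0.8142, -0.5560).
Converting back: φ = atan2(z, √(x²+y²)) = -33.78°, λ = atan2(y, x) = -78.37°.

-33.78°, -78.37°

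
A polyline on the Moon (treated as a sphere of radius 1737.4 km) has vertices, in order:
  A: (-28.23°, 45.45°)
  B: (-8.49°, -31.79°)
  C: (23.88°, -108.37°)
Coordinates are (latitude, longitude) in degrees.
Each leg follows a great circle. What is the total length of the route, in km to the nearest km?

4735 km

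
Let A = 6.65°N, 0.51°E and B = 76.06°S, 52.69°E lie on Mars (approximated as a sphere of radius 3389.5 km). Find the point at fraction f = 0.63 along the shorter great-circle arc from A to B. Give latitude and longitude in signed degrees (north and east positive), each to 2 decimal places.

The central angle between A and B is δ = 1.5365 rad.
With f = 0.63, the slerp weights are sin((1−f)δ)/sin δ = 0.5387 and sin(fδ)/sin δ = 0.8242.
Weighted sum of the unit vectors: (0.5387)·(0.9932,0.0088,0.1158) + (0.8242)·(0.1460,0.1916,-0.9705) = (0.6554, 0.1627, -0.7376).
Converting back: φ = atan2(z, √(x²+y²)) = -47.52°, λ = atan2(y, x) = 13.94°.

-47.52°, 13.94°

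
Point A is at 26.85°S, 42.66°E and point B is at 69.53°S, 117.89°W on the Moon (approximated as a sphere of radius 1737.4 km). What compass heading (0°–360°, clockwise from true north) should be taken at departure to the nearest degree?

With φ₁ = -0.4686, φ₂ = -1.2135, Δλ = -2.8021 rad, the forward-azimuth formula gives
θ = atan2( sin Δλ cos φ₂ , cos φ₁ sin φ₂ − sin φ₁ cos φ₂ cos Δλ ) = atan2(-0.1165, -0.9848) = -173.26°.
Adding 360° brings this into [0°, 360°): 187°.

187°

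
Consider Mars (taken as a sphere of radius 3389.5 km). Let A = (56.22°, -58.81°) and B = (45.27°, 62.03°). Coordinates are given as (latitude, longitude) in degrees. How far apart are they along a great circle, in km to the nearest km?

With latitudes φ₁ = 56.220°, φ₂ = 45.270° and longitude difference Δλ = 120.840°:
cos c = sin φ₁ sin φ₂ + cos φ₁ cos φ₂ cos Δλ = (0.8312)(0.7104) + (0.5560)(0.7038)(-0.5126) = 0.38990,
so c = arccos(0.38990) = 1.17027 rad.
Distance = R·c = 3389.5 × 1.1703 ≈ 3967 km.

3967 km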